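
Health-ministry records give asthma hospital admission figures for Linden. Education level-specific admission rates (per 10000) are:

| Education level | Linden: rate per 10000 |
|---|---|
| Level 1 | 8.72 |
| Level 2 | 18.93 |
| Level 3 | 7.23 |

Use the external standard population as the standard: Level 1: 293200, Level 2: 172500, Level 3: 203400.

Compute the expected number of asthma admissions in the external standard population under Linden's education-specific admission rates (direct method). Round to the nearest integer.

729

Expected asthma admissions = Σ (standard pop × education-specific rate ÷ 10000)
= 293200×8.72/10000 + 172500×18.93/10000 + 203400×7.23/10000
= 255.67 + 326.54 + 147.06 = 729.27.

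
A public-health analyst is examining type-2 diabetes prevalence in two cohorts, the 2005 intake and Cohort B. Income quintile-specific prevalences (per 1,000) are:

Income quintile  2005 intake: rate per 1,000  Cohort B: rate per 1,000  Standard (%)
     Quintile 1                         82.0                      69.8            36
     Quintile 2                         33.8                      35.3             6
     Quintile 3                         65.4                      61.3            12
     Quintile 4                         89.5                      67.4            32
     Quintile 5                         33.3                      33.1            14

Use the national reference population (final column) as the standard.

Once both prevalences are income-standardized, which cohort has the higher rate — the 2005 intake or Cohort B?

Standard weights: 0.36, 0.06, 0.12, 0.32, 0.14.
The 2005 intake: 0.3600×82.0 + 0.0600×33.8 + 0.1200×65.4 + 0.3200×89.5 + 0.1400×33.3 = 72.6980 per 1,000.
Cohort B: 0.3600×69.8 + 0.0600×35.3 + 0.1200×61.3 + 0.3200×67.4 + 0.1400×33.1 = 60.8040 per 1,000.

2005 intake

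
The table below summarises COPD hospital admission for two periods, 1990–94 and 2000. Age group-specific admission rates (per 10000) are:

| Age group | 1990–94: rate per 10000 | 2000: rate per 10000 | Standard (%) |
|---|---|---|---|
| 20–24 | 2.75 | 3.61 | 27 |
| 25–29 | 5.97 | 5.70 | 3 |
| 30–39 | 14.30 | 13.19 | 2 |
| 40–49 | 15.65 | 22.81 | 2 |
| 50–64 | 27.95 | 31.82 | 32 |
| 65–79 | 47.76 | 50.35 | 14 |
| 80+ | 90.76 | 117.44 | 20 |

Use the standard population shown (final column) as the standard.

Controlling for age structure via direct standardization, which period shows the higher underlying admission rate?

2000

Standard weights: 0.27, 0.03, 0.02, 0.02, 0.32, 0.14, 0.20.
1990–94: 0.2700×2.75 + 0.0300×5.97 + 0.0200×14.30 + 0.0200×15.65 + 0.3200×27.95 + 0.1400×47.76 + 0.2000×90.76 = 35.3030 per 10000.
2000: 0.2700×3.61 + 0.0300×5.70 + 0.0200×13.19 + 0.0200×22.81 + 0.3200×31.82 + 0.1400×50.35 + 0.2000×117.44 = 42.5851 per 10000.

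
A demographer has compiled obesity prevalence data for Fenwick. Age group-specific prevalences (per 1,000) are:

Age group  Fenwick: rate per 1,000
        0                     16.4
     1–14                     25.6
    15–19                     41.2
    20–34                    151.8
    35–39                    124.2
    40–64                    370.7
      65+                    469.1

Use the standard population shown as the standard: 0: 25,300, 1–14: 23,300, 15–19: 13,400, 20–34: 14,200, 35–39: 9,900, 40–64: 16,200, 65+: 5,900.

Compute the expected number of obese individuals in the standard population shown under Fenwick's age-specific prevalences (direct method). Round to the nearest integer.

13722

Expected obese individuals = Σ (standard pop × age-specific rate ÷ 1,000)
= 25,300×16.4/1,000 + 23,300×25.6/1,000 + 13,400×41.2/1,000 + 14,200×151.8/1,000 + 9,900×124.2/1,000 + 16,200×370.7/1,000 + 5,900×469.1/1,000
= 414.92 + 596.48 + 552.08 + 2155.56 + 1229.58 + 6005.34 + 2767.69 = 13721.65.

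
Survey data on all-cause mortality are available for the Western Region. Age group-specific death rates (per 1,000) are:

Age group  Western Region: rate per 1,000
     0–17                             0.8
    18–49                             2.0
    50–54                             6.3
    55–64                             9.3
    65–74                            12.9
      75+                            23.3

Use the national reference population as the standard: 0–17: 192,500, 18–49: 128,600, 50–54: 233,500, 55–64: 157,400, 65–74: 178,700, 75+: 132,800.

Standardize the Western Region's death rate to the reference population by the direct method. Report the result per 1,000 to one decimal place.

8.5

Standard total = 1,023,500; weights = 0.1881, 0.1256, 0.2281, 0.1538, 0.1746, 0.1298.
Standardized rate: 0.1881×0.8 + 0.1256×2.0 + 0.2281×6.3 + 0.1538×9.3 + 0.1746×12.9 + 0.1298×23.3 = 8.5447 per 1,000.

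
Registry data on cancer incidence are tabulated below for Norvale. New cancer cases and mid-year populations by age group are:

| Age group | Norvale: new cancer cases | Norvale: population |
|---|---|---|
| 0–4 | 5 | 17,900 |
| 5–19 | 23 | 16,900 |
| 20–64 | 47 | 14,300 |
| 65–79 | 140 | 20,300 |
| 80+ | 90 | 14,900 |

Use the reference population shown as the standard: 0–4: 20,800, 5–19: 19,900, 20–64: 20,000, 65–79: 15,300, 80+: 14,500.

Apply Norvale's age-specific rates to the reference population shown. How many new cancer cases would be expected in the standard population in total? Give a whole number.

292

Age-specific rates per 100,000 for Norvale: 27.93, 136.09, 328.67, 689.66, 604.03.
Expected new cancer cases = Σ (standard pop × age-specific rate ÷ 100,000)
= 20,800×27.93/100,000 + 19,900×136.09/100,000 + 20,000×328.67/100,000 + 15,300×689.66/100,000 + 14,500×604.03/100,000
= 5.81 + 27.08 + 65.73 + 105.52 + 87.58 = 291.73.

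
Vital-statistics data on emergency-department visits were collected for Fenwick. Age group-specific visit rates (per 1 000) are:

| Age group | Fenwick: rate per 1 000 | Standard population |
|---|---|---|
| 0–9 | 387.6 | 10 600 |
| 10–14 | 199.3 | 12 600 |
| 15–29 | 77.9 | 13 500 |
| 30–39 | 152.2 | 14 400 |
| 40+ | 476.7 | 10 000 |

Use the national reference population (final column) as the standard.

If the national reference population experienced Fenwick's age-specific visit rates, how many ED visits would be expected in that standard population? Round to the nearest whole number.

14630

Expected ED visits = Σ (standard pop × age-specific rate ÷ 1 000)
= 10 600×387.6/1 000 + 12 600×199.3/1 000 + 13 500×77.9/1 000 + 14 400×152.2/1 000 + 10 000×476.7/1 000
= 4108.56 + 2511.18 + 1051.65 + 2191.68 + 4767.00 = 14630.07.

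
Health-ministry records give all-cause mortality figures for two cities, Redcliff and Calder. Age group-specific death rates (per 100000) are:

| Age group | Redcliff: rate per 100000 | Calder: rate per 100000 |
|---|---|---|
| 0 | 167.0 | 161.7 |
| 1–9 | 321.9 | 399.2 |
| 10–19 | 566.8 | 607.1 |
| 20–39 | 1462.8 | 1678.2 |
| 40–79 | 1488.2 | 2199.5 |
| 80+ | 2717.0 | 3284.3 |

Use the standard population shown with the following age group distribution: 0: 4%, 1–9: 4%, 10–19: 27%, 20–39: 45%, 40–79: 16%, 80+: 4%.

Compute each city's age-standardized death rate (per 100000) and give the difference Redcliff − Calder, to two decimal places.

Standard weights: 0.04, 0.04, 0.27, 0.45, 0.16, 0.04.
Redcliff: 0.0400×167.0 + 0.0400×321.9 + 0.2700×566.8 + 0.4500×1462.8 + 0.1600×1488.2 + 0.0400×2717.0 = 1177.6440 per 100000.
Calder: 0.0400×161.7 + 0.0400×399.2 + 0.2700×607.1 + 0.4500×1678.2 + 0.1600×2199.5 + 0.0400×3284.3 = 1424.8350 per 100000.
Difference = 1177.6440 − 1424.8350 = -247.1910.

-247.19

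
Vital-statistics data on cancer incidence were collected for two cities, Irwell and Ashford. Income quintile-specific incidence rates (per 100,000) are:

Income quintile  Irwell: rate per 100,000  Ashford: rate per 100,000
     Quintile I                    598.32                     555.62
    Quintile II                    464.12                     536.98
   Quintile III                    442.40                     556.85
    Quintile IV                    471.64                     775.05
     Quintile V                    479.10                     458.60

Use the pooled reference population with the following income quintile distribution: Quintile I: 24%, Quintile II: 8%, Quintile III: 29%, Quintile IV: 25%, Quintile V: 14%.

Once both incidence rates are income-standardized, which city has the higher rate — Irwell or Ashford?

Standard weights: 0.24, 0.08, 0.29, 0.25, 0.14.
Irwell: 0.2400×598.32 + 0.0800×464.12 + 0.2900×442.40 + 0.2500×471.64 + 0.1400×479.10 = 494.0064 per 100,000.
Ashford: 0.2400×555.62 + 0.0800×536.98 + 0.2900×556.85 + 0.2500×775.05 + 0.1400×458.60 = 595.7602 per 100,000.

Ashford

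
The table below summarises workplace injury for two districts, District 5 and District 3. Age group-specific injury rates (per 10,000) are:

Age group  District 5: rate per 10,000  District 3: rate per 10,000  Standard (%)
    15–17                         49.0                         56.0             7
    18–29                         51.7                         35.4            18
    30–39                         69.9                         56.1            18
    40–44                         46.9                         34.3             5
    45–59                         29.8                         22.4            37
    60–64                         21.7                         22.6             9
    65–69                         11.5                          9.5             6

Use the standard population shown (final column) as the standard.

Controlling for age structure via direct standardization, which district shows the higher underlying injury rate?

District 5

Standard weights: 0.07, 0.18, 0.18, 0.05, 0.37, 0.09, 0.06.
District 5: 0.0700×49.0 + 0.1800×51.7 + 0.1800×69.9 + 0.0500×46.9 + 0.3700×29.8 + 0.0900×21.7 + 0.0600×11.5 = 41.3320 per 10,000.
District 3: 0.0700×56.0 + 0.1800×35.4 + 0.1800×56.1 + 0.0500×34.3 + 0.3700×22.4 + 0.0900×22.6 + 0.0600×9.5 = 32.9970 per 10,000.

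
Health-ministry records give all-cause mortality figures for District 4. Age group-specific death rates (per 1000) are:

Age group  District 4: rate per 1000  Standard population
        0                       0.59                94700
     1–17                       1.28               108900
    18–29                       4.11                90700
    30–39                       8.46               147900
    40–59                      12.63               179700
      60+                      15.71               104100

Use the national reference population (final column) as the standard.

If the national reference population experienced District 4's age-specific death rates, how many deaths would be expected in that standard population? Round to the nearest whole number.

5724

Expected deaths = Σ (standard pop × age-specific rate ÷ 1000)
= 94700×0.59/1000 + 108900×1.28/1000 + 90700×4.11/1000 + 147900×8.46/1000 + 179700×12.63/1000 + 104100×15.71/1000
= 55.87 + 139.39 + 372.78 + 1251.23 + 2269.61 + 1635.41 = 5724.30.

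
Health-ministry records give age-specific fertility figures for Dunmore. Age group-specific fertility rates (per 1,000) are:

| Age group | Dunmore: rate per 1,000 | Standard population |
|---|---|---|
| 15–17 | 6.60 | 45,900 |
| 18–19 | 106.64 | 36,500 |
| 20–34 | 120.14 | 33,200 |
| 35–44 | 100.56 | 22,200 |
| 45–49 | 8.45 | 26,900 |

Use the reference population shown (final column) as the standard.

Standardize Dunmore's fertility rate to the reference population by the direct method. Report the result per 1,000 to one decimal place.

64.6

Standard total = 164,700; weights = 0.2787, 0.2216, 0.2016, 0.1348, 0.1633.
Standardized rate: 0.2787×6.60 + 0.2216×106.64 + 0.2016×120.14 + 0.1348×100.56 + 0.1633×8.45 = 64.6247 per 1,000.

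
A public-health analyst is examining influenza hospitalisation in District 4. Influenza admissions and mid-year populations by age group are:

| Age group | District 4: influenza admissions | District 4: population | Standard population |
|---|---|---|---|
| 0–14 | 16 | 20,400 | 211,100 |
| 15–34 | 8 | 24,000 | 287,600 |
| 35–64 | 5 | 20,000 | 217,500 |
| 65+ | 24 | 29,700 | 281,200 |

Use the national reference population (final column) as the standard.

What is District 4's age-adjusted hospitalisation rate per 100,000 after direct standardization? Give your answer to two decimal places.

Age-specific rates per 100,000 for District 4: 78.43, 33.33, 25.00, 80.81.
Standard total = 997,400; weights = 0.2117, 0.2883, 0.2181, 0.2819.
Standardized rate: 0.2117×78.43 + 0.2883×33.33 + 0.2181×25.00 + 0.2819×80.81 = 54.4458 per 100,000.

54.45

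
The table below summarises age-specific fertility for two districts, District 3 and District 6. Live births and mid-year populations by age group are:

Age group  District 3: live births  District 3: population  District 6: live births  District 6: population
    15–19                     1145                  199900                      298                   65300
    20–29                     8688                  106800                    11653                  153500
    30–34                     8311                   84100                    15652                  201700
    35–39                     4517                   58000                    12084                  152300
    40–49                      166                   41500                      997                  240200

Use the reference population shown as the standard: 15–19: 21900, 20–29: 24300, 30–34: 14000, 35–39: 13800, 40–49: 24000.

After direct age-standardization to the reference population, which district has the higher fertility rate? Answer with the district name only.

District 3

Age-specific rates per 1000 for District 3: 5.728, 81.348, 98.823, 77.879, 4.000.
For District 6: 4.564, 75.915, 77.600, 79.343, 4.151.
Standard total = 98000; weights = 0.2235, 0.2480, 0.1429, 0.1408, 0.2449.
District 3: 0.2235×5.728 + 0.2480×81.348 + 0.1429×98.823 + 0.1408×77.879 + 0.2449×4.000 = 47.5149 per 1000.
District 6: 0.2235×4.564 + 0.2480×75.915 + 0.1429×77.600 + 0.1408×79.343 + 0.2449×4.151 = 43.1188 per 1000.
The crude rates (46.56 vs 50.04) would put District 6 higher, but that reflects its age composition; once standardized to a common age structure, District 3 has the higher underlying rate.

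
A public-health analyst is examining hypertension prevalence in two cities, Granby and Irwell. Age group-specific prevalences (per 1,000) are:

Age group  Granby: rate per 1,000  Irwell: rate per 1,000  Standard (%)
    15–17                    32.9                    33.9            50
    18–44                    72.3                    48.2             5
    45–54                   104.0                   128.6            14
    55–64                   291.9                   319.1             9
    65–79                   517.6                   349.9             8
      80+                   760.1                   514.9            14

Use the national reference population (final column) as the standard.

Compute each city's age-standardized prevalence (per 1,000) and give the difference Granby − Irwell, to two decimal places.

42.56

Standard weights: 0.50, 0.05, 0.14, 0.09, 0.08, 0.14.
Granby: 0.5000×32.9 + 0.0500×72.3 + 0.1400×104.0 + 0.0900×291.9 + 0.0800×517.6 + 0.1400×760.1 = 208.7180 per 1,000.
Irwell: 0.5000×33.9 + 0.0500×48.2 + 0.1400×128.6 + 0.0900×319.1 + 0.0800×349.9 + 0.1400×514.9 = 166.1610 per 1,000.
Difference = 208.7180 − 166.1610 = 42.5570.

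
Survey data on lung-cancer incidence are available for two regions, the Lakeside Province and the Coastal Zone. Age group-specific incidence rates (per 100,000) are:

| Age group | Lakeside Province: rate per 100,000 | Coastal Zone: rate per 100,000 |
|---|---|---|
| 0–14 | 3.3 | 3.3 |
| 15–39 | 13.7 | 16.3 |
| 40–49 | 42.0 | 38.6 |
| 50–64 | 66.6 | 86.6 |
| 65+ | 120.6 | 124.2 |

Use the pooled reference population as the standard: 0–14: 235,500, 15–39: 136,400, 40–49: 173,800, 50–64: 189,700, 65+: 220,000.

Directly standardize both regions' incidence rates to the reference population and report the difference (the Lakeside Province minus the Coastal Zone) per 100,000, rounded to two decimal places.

-4.55

Standard total = 955,400; weights = 0.2465, 0.1428, 0.1819, 0.1986, 0.2303.
The Lakeside Province: 0.2465×3.3 + 0.1428×13.7 + 0.1819×42.0 + 0.1986×66.6 + 0.2303×120.6 = 51.4041 per 100,000.
The Coastal Zone: 0.2465×3.3 + 0.1428×16.3 + 0.1819×38.6 + 0.1986×86.6 + 0.2303×124.2 = 55.9568 per 100,000.
Difference = 51.4041 − 55.9568 = -4.5528.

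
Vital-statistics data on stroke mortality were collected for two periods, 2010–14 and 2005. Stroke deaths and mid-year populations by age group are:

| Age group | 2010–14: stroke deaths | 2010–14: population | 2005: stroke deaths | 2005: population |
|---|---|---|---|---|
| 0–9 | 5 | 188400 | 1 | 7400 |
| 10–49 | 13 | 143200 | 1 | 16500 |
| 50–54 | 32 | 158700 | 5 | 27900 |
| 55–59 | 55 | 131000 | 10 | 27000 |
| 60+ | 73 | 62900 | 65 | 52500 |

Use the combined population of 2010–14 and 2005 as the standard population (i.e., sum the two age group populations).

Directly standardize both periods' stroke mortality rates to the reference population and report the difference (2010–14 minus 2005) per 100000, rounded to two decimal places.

-1.64

Age-specific rates per 100000 for 2010–14: 2.65, 9.08, 20.16, 41.98, 116.06.
For 2005: 13.51, 6.06, 17.92, 37.04, 123.81.
Combined standard total = 815500; weights = 0.2401, 0.1958, 0.2288, 0.1937, 0.1415.
2010–14: 0.2401×2.65 + 0.1958×9.08 + 0.2288×20.16 + 0.1937×41.98 + 0.1415×116.06 = 31.5863 per 100000.
2005: 0.2401×13.51 + 0.1958×6.06 + 0.2288×17.92 + 0.1937×37.04 + 0.1415×123.81 = 33.2279 per 100000.
Difference = 31.5863 − 33.2279 = -1.6417.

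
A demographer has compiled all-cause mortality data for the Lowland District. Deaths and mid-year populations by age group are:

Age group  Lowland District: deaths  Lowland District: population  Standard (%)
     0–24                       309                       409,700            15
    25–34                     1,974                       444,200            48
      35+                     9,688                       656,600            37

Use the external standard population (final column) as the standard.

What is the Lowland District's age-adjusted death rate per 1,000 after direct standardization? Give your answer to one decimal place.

7.7

Age-specific rates per 1,000 for the Lowland District: 0.754, 4.444, 14.755.
Standard weights: 0.15, 0.48, 0.37.
Standardized rate: 0.1500×0.754 + 0.4800×4.444 + 0.3700×14.755 = 7.7055 per 1,000.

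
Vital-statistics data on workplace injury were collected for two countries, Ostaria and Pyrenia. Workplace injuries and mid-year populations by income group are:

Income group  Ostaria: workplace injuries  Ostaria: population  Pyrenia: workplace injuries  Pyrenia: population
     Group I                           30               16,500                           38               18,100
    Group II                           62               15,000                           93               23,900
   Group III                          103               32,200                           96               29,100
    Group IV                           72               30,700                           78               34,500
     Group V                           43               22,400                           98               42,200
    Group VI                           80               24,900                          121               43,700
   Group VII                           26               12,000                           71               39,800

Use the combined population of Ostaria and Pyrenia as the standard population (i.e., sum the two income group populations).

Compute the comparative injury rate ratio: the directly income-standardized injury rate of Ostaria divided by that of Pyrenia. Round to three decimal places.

1.023

Income-specific rates per 10,000 for Ostaria: 18.18, 41.33, 31.99, 23.45, 19.20, 32.13, 21.67.
For Pyrenia: 20.99, 38.91, 32.99, 22.61, 23.22, 27.69, 17.84.
Combined standard total = 385,000; weights = 0.0899, 0.1010, 0.1592, 0.1694, 0.1678, 0.1782, 0.1345.
Ostaria: 0.0899×18.18 + 0.1010×41.33 + 0.1592×31.99 + 0.1694×23.45 + 0.1678×19.20 + 0.1782×32.13 + 0.1345×21.67 = 26.7360 per 10,000.
Pyrenia: 0.0899×20.99 + 0.1010×38.91 + 0.1592×32.99 + 0.1694×22.61 + 0.1678×23.22 + 0.1782×27.69 + 0.1345×17.84 = 26.1303 per 10,000.
Ratio = 26.7360 ÷ 26.1303 = 1.02318.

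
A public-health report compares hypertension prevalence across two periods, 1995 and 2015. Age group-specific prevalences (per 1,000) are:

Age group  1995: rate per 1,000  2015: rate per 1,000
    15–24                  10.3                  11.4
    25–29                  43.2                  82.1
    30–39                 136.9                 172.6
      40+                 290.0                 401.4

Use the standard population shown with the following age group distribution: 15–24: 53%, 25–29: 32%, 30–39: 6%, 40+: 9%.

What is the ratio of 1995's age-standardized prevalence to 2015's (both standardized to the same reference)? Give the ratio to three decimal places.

Standard weights: 0.53, 0.32, 0.06, 0.09.
1995: 0.5300×10.3 + 0.3200×43.2 + 0.0600×136.9 + 0.0900×290.0 = 53.5970 per 1,000.
2015: 0.5300×11.4 + 0.3200×82.1 + 0.0600×172.6 + 0.0900×401.4 = 78.7960 per 1,000.
Ratio = 53.5970 ÷ 78.7960 = 0.68020.

0.680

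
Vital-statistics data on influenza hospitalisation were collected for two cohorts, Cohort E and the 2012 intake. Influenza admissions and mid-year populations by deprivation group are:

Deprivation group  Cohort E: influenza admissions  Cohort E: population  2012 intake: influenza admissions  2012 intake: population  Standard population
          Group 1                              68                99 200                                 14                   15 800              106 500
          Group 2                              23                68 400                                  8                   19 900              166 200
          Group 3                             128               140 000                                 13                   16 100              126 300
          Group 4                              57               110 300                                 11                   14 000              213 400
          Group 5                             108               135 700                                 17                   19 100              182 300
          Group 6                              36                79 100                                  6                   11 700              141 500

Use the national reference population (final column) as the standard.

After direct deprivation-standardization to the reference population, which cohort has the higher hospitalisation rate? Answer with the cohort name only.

Deprivation-specific rates per 100 000 for Cohort E: 68.55, 33.63, 91.43, 51.68, 79.59, 45.51.
For the 2012 intake: 88.61, 40.20, 80.75, 78.57, 89.01, 51.28.
Standard total = 936 200; weights = 0.1138, 0.1775, 0.1349, 0.2279, 0.1947, 0.1511.
Cohort E: 0.1138×68.55 + 0.1775×33.63 + 0.1349×91.43 + 0.2279×51.68 + 0.1947×79.59 + 0.1511×45.51 = 60.2575 per 100 000.
The 2012 intake: 0.1138×88.61 + 0.1775×40.20 + 0.1349×80.75 + 0.2279×78.57 + 0.1947×89.01 + 0.1511×51.28 = 71.1018 per 100 000.

2012 intake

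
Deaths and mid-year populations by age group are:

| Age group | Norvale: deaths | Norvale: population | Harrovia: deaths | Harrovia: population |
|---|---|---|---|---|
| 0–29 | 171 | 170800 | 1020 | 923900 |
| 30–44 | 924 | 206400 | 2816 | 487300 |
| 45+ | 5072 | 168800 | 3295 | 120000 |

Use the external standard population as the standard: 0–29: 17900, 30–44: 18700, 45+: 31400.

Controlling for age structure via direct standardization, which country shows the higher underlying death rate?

Age-specific rates per 100000 for Norvale: 100.12, 447.67, 3004.74.
For Harrovia: 110.40, 577.88, 2745.83.
Standard total = 68000; weights = 0.2632, 0.2750, 0.4618.
Norvale: 0.2632×100.12 + 0.2750×447.67 + 0.4618×3004.74 = 1536.9474 per 100000.
Harrovia: 0.2632×110.40 + 0.2750×577.88 + 0.4618×2745.83 = 1455.9070 per 100000.

Norvale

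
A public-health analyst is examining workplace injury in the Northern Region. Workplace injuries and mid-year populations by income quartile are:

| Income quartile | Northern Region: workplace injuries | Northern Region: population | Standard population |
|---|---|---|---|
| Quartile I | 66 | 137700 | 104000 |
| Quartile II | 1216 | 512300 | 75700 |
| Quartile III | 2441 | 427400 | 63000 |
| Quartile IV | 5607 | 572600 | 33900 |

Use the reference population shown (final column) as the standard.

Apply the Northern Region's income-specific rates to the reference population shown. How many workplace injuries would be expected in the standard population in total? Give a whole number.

Income-specific rates per 10000 for the Northern Region: 4.79, 23.74, 57.11, 97.92.
Expected workplace injuries = Σ (standard pop × income-specific rate ÷ 10000)
= 104000×4.79/10000 + 75700×23.74/10000 + 63000×57.11/10000 + 33900×97.92/10000
= 49.85 + 179.68 + 359.81 + 331.95 = 921.29.

921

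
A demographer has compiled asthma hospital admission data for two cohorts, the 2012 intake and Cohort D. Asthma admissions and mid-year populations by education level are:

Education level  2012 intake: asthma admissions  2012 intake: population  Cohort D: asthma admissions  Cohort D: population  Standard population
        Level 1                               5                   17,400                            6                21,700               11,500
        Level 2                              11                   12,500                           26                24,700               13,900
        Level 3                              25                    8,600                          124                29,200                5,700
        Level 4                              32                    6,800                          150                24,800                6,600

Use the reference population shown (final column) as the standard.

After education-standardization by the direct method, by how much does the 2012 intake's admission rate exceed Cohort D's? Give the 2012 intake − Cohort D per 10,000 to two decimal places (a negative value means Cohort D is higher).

Education-specific rates per 10,000 for the 2012 intake: 2.87, 8.80, 29.07, 47.06.
For Cohort D: 2.76, 10.53, 42.47, 60.48.
Standard total = 37,700; weights = 0.3050, 0.3687, 0.1512, 0.1751.
The 2012 intake: 0.3050×2.87 + 0.3687×8.80 + 0.1512×29.07 + 0.1751×47.06 = 16.7547 per 10,000.
Cohort D: 0.3050×2.76 + 0.3687×10.53 + 0.1512×42.47 + 0.1751×60.48 = 21.7337 per 10,000.
Difference = 16.7547 − 21.7337 = -4.9790.

-4.98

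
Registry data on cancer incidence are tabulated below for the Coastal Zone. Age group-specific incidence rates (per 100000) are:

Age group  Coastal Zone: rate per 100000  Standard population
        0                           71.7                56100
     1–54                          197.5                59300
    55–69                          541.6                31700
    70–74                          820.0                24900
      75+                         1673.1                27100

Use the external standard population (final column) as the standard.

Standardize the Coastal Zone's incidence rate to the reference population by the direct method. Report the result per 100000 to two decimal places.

495.54

Standard total = 199100; weights = 0.2818, 0.2978, 0.1592, 0.1251, 0.1361.
Standardized rate: 0.2818×71.7 + 0.2978×197.5 + 0.1592×541.6 + 0.1251×820.0 + 0.1361×1673.1 = 495.5392 per 100000.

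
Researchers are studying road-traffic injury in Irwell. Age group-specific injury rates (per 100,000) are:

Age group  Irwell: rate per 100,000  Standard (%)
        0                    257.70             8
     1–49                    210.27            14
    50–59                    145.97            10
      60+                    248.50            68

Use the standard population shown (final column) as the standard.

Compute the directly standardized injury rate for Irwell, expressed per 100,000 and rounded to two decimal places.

233.63

Standard weights: 0.08, 0.14, 0.10, 0.68.
Standardized rate: 0.0800×257.70 + 0.1400×210.27 + 0.1000×145.97 + 0.6800×248.50 = 233.6308 per 100,000.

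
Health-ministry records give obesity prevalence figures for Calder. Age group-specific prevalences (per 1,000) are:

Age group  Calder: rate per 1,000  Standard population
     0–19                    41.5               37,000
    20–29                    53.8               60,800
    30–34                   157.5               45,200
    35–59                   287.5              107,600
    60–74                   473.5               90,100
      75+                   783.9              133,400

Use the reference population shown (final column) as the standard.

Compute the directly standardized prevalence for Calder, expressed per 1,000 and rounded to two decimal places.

400.96

Standard total = 474,100; weights = 0.0780, 0.1282, 0.0953, 0.2270, 0.1900, 0.2814.
Standardized rate: 0.0780×41.5 + 0.1282×53.8 + 0.0953×157.5 + 0.2270×287.5 + 0.1900×473.5 + 0.2814×783.9 = 400.9600 per 1,000.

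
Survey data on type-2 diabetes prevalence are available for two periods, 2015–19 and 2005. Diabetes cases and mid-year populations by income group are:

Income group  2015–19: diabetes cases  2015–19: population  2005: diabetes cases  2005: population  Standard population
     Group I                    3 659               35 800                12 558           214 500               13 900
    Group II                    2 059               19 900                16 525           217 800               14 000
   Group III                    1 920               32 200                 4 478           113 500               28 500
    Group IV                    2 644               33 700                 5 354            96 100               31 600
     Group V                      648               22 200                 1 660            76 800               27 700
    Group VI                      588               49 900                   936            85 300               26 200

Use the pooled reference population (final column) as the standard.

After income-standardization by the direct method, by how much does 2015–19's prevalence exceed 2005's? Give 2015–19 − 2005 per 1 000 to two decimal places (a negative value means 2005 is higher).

17.74

Income-specific rates per 1 000 for 2015–19: 102.207, 103.467, 59.627, 78.457, 29.189, 11.784.
For 2005: 58.545, 75.872, 39.454, 55.713, 21.615, 10.973.
Standard total = 141 900; weights = 0.0980, 0.0987, 0.2008, 0.2227, 0.1952, 0.1846.
2015–19: 0.0980×102.207 + 0.0987×103.467 + 0.2008×59.627 + 0.2227×78.457 + 0.1952×29.189 + 0.1846×11.784 = 57.5413 per 1 000.
2005: 0.0980×58.545 + 0.0987×75.872 + 0.2008×39.454 + 0.2227×55.713 + 0.1952×21.615 + 0.1846×10.973 = 39.7968 per 1 000.
Difference = 57.5413 − 39.7968 = 17.7444.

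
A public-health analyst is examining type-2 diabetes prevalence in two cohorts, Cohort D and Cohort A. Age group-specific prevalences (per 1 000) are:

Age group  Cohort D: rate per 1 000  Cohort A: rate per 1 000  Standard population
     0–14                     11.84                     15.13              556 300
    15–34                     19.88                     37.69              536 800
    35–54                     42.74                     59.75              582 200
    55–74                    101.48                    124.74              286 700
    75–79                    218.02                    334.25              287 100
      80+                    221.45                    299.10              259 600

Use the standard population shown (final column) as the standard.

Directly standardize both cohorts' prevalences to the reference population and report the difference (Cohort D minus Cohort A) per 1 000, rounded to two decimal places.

-32.48

Standard total = 2 508 700; weights = 0.2217, 0.2140, 0.2321, 0.1143, 0.1144, 0.1035.
Cohort D: 0.2217×11.84 + 0.2140×19.88 + 0.2321×42.74 + 0.1143×101.48 + 0.1144×218.02 + 0.1035×221.45 = 76.2617 per 1 000.
Cohort A: 0.2217×15.13 + 0.2140×37.69 + 0.2321×59.75 + 0.1143×124.74 + 0.1144×334.25 + 0.1035×299.10 = 108.7447 per 1 000.
Difference = 76.2617 − 108.7447 = -32.4830.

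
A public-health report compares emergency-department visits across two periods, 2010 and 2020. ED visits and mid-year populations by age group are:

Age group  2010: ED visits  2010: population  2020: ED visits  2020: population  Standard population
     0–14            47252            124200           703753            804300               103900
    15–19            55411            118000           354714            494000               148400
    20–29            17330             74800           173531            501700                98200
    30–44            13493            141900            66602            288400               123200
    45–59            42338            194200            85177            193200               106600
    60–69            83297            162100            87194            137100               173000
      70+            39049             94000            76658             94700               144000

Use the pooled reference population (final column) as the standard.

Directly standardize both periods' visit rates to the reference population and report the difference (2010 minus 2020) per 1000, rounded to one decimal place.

-242.8

Age-specific rates per 1000 for 2010: 380.451, 469.585, 231.684, 95.088, 218.012, 513.862, 415.415.
For 2020: 874.988, 718.045, 345.886, 230.936, 440.875, 635.988, 809.483.
Standard total = 897300; weights = 0.1158, 0.1654, 0.1094, 0.1373, 0.1188, 0.1928, 0.1605.
2010: 0.1158×380.451 + 0.1654×469.585 + 0.1094×231.684 + 0.1373×95.088 + 0.1188×218.012 + 0.1928×513.862 + 0.1605×415.415 = 351.7658 per 1000.
2020: 0.1158×874.988 + 0.1654×718.045 + 0.1094×345.886 + 0.1373×230.936 + 0.1188×440.875 + 0.1928×635.988 + 0.1605×809.483 = 594.5338 per 1000.
Difference = 351.7658 − 594.5338 = -242.7680.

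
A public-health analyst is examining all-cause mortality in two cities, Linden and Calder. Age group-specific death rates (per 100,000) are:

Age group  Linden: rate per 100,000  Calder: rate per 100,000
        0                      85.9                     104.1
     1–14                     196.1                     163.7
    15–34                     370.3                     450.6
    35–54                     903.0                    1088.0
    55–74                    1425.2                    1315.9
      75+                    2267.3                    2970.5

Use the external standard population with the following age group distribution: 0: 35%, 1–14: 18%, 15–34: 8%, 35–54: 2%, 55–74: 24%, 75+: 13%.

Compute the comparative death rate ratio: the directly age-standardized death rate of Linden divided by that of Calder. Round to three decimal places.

0.908

Standard weights: 0.35, 0.18, 0.08, 0.02, 0.24, 0.13.
Linden: 0.3500×85.9 + 0.1800×196.1 + 0.0800×370.3 + 0.0200×903.0 + 0.2400×1425.2 + 0.1300×2267.3 = 749.8440 per 100,000.
Calder: 0.3500×104.1 + 0.1800×163.7 + 0.0800×450.6 + 0.0200×1088.0 + 0.2400×1315.9 + 0.1300×2970.5 = 825.6900 per 100,000.
Ratio = 749.8440 ÷ 825.6900 = 0.90814.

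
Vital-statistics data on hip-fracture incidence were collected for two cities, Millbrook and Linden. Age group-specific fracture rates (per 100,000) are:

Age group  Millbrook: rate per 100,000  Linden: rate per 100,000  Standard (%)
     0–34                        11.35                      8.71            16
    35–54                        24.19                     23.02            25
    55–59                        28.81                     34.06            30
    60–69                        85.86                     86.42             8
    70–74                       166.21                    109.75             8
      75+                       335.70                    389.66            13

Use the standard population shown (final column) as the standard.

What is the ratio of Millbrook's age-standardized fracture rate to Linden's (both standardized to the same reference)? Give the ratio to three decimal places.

0.959

Standard weights: 0.16, 0.25, 0.30, 0.08, 0.08, 0.13.
Millbrook: 0.1600×11.35 + 0.2500×24.19 + 0.3000×28.81 + 0.0800×85.86 + 0.0800×166.21 + 0.1300×335.70 = 80.3131 per 100,000.
Linden: 0.1600×8.71 + 0.2500×23.02 + 0.3000×34.06 + 0.0800×86.42 + 0.0800×109.75 + 0.1300×389.66 = 83.7160 per 100,000.
Ratio = 80.3131 ÷ 83.7160 = 0.95935.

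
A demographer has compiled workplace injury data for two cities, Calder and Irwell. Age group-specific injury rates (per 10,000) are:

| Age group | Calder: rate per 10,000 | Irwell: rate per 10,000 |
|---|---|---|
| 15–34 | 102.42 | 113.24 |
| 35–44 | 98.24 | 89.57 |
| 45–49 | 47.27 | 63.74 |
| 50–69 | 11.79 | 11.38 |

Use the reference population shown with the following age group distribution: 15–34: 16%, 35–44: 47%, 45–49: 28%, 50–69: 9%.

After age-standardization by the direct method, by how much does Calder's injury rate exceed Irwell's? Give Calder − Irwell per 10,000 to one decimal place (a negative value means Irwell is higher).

-2.2

Standard weights: 0.16, 0.47, 0.28, 0.09.
Calder: 0.1600×102.42 + 0.4700×98.24 + 0.2800×47.27 + 0.0900×11.79 = 76.8567 per 10,000.
Irwell: 0.1600×113.24 + 0.4700×89.57 + 0.2800×63.74 + 0.0900×11.38 = 79.0877 per 10,000.
Difference = 76.8567 − 79.0877 = -2.2310.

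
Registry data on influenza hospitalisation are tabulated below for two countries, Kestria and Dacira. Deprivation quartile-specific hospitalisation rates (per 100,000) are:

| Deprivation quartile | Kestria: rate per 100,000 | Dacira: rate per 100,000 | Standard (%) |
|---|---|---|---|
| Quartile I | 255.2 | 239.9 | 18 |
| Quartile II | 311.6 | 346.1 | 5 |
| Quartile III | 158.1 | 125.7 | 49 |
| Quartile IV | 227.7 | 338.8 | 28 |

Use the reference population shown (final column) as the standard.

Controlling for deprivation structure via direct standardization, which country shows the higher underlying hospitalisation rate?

Standard weights: 0.18, 0.05, 0.49, 0.28.
Kestria: 0.1800×255.2 + 0.0500×311.6 + 0.4900×158.1 + 0.2800×227.7 = 202.7410 per 100,000.
Dacira: 0.1800×239.9 + 0.0500×346.1 + 0.4900×125.7 + 0.2800×338.8 = 216.9440 per 100,000.

Dacira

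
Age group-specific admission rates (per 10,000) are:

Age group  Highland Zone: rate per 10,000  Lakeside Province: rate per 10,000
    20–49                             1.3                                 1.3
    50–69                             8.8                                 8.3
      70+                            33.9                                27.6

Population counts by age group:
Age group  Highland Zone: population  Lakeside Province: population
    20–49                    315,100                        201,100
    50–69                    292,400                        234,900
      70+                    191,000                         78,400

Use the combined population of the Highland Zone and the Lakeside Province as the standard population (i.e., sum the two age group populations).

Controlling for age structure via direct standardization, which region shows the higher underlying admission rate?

Highland Zone

Combined standard total = 1,312,900; weights = 0.3932, 0.4016, 0.2052.
The Highland Zone: 0.3932×1.3 + 0.4016×8.8 + 0.2052×33.9 = 11.0016 per 10,000.
The Lakeside Province: 0.3932×1.3 + 0.4016×8.3 + 0.2052×27.6 = 9.5080 per 10,000.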